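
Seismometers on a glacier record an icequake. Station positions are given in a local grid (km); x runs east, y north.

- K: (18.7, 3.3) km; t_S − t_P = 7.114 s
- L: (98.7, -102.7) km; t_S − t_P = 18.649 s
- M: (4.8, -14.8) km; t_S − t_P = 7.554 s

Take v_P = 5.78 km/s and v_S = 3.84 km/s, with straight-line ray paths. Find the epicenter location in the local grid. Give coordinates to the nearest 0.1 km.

(-41.3, 58.3)

Distance from S−P lag: d = Δt · v_P v_S / (v_P − v_S) = Δt · (5.78·3.84)/(5.78−3.84) ≈ 11.4408·Δt.
So d_K = 81.39, d_L = 213.36, d_M = 86.42 km.
Circle about each station: (x − 18.7)² + (y − 3.3)² = 81.39²; (x − 98.7)² + (y + 102.7)² = 213.36²; (x − 4.8)² + (y + 14.8)² = 86.42².
Subtracting pairs of circle equations eliminates x²+y² and gives linear equations (the radical axes):
160.0 x − 212.0 y = -18969.76
-27.8 x − 36.2 y = -962.58
Solving the 2×2 system: x ≈ -41.3, y ≈ 58.3 km.
Check against K (with the unrounded x, y): √((x − 18.7)²+(y − 3.3)²) = 81.40 ≈ 81.39 km. ✓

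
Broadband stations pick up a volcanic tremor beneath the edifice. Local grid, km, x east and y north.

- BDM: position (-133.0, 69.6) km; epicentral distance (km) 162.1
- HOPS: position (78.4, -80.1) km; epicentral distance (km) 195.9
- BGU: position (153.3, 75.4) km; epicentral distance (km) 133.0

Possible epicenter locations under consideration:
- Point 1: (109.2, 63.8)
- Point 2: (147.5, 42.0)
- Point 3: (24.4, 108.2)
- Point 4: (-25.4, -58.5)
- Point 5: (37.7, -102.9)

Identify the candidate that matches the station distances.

Point 3

For each candidate, compare |candidate − station| to the reported distance:
Point 1: residuals BDM 80.2, HOPS 48.7, BGU 87.4 → max 87.4 km
Point 2: residuals BDM 119.8, HOPS 55.6, BGU 99.1 → max 119.8 km
Point 3: residuals BDM 0.0, HOPS 0.0, BGU 0.0 → max 0.0 km
Point 4: residuals BDM 5.2, HOPS 89.9, BGU 90.3 → max 90.3 km
Point 5: residuals BDM 80.6, HOPS 149.2, BGU 79.5 → max 149.2 km
Only Point 3 has all residuals ≈ 0.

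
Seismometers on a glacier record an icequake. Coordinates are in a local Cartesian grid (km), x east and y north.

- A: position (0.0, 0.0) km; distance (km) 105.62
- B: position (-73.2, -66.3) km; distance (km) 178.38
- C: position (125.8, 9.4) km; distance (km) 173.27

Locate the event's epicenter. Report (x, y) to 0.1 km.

x ≈ -19.5 km, y ≈ 103.8 km

Circle about each station: x² + y² = 105.62²; (x + 73.2)² + (y + 66.3)² = 178.38²; (x − 125.8)² + (y − 9.4)² = 173.27².
Subtracting pairs of circle equations eliminates x²+y² and gives linear equations (the radical axes):
-146.4 x − 132.6 y = -10909.91
251.6 x + 18.8 y = -2952.91
Solving the 2×2 system: x ≈ -19.5, y ≈ 103.8 km.
Check against A (with the unrounded x, y): √(x²+y²) = 105.61 ≈ 105.62 km. ✓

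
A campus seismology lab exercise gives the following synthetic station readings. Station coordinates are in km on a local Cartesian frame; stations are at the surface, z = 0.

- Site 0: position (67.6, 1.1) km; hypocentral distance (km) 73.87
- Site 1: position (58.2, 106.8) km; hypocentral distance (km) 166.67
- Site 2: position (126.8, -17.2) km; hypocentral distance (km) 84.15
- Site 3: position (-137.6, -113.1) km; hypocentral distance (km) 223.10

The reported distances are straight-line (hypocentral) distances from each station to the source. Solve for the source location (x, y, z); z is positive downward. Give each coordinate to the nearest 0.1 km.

x ≈ 70.2 km, y ≈ -51.0 km, depth ≈ 52.3 km

Each station gives a sphere (x−x_i)² + (y−y_i)² + z² = d_i² (stations at z=0).
Subtracting the Site 0 sphere from Site 1 and Site 2: z² cancels, leaving linear equations in x and y:
-18.8 x + 211.4 y = -12099.60
118.4 x − 36.6 y = 10178.66
Solving: x ≈ 70.206, y ≈ -50.992 km (keep extra digits for the depth step; rounded: 70.2, -51.0).
Then from the Site 0 sphere: z² = 73.87² − (x − 67.6)² − (y − 1.1)² with x = 70.206, y = -50.992, so z ≈ 52.311 ≈ 52.3 km.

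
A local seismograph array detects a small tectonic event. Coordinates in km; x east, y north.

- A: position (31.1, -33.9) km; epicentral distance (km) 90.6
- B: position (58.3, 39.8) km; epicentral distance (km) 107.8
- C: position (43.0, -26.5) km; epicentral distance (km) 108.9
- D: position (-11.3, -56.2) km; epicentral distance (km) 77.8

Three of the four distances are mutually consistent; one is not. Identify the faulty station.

Solve using three stations at a time. Using A, B, D (subtract circle equations pairwise → linear system) gives (x, y) ≈ (-46.2, 13.4).
Distances from that point to each station vs reported:
  A: calculated 90.6 vs reported 90.6 → residual 0.0 km
  B: calculated 107.8 vs reported 107.8 → residual 0.0 km
  C: calculated 97.7 vs reported 108.9 → residual 11.2 km
  D: calculated 77.8 vs reported 77.8 → residual 0.0 km
A, B, D are mutually consistent (residuals ≈ 0); C is off by 11.2 km.

C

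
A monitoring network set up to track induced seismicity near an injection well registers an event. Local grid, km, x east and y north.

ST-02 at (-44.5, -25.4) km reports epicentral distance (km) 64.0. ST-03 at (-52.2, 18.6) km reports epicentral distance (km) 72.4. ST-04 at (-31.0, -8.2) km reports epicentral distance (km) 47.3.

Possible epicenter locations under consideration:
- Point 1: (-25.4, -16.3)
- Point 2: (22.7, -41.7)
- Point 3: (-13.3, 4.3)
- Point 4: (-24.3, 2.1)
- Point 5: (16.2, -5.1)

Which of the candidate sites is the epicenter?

For each candidate, compare |candidate − station| to the reported distance:
Point 1: residuals ST-02 42.8, ST-03 28.4, ST-04 37.5 → max 42.8 km
Point 2: residuals ST-02 5.1, ST-03 23.8, ST-04 16.0 → max 23.8 km
Point 3: residuals ST-02 20.9, ST-03 31.0, ST-04 25.6 → max 31.0 km
Point 4: residuals ST-02 29.9, ST-03 40.0, ST-04 35.0 → max 40.0 km
Point 5: residuals ST-02 0.0, ST-03 0.0, ST-04 0.0 → max 0.0 km
Only Point 5 has all residuals ≈ 0.

Point 5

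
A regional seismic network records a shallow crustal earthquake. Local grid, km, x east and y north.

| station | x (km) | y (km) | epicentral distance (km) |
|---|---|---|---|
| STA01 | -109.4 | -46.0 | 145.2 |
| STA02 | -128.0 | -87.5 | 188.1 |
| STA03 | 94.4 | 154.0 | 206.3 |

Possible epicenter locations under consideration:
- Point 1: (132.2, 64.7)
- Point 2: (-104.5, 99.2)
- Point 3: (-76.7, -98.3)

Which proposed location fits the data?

For each candidate, compare |candidate − station| to the reported distance:
Point 1: residuals STA01 120.6, STA02 113.3, STA03 109.3 → max 120.6 km
Point 2: residuals STA01 0.1, STA02 0.1, STA03 0.0 → max 0.1 km
Point 3: residuals STA01 83.5, STA02 135.7, STA03 98.5 → max 135.7 km
Only Point 2 has all residuals ≈ 0.

Point 2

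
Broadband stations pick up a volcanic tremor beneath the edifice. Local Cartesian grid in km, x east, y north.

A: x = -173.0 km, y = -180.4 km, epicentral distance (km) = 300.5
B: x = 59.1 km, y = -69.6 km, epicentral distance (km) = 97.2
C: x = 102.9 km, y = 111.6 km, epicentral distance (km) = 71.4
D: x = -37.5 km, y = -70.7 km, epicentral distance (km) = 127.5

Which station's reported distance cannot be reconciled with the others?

C

Solve using three stations at a time. Using A, B, D (subtract circle equations pairwise → linear system) gives (x, y) ≈ (44.9, 26.4).
Distances from that point to each station vs reported:
  A: calculated 300.5 vs reported 300.5 → residual 0.0 km
  B: calculated 97.1 vs reported 97.2 → residual 0.1 km
  C: calculated 103.0 vs reported 71.4 → residual 31.6 km
  D: calculated 127.4 vs reported 127.5 → residual 0.1 km
A, B, D are mutually consistent (residuals ≈ 0); C is off by 31.6 km.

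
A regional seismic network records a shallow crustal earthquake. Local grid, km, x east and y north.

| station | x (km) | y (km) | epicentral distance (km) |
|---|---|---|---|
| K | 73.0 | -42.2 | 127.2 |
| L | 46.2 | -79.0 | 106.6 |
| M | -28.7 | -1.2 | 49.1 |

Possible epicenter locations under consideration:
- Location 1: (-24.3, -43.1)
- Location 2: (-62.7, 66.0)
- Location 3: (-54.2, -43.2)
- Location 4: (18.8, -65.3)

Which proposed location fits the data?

For each candidate, compare |candidate − station| to the reported distance:
Location 1: residuals K 29.9, L 27.5, M 7.0 → max 29.9 km
Location 2: residuals K 46.4, L 74.7, M 26.2 → max 74.7 km
Location 3: residuals K 0.0, L 0.0, M 0.0 → max 0.0 km
Location 4: residuals K 68.3, L 76.0, M 30.7 → max 76.0 km
Only Location 3 has all residuals ≈ 0.

Location 3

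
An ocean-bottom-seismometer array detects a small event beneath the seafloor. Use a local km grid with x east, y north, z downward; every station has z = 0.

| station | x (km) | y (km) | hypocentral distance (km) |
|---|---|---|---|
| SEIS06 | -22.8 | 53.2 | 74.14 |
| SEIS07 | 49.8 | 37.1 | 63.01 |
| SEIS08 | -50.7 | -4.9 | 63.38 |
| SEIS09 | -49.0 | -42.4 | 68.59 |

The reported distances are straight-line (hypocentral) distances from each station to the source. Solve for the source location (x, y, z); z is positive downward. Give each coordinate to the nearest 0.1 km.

Each station gives a sphere (x−x_i)² + (y−y_i)² + z² = d_i² (stations at z=0).
Subtracting the SEIS06 sphere from SEIS07 and SEIS08: z² cancels, leaving linear equations in x and y:
145.2 x − 32.2 y = 2032.85
-55.8 x − 116.2 y = 724.14
Solving: x ≈ 11.404, y ≈ -11.708 km (keep extra digits for the depth step; rounded: 11.4, -11.7).
Then from the SEIS06 sphere: z² = 74.14² − (x + 22.8)² − (y − 53.2)² with x = 11.404, y = -11.708, so z ≈ 10.667 ≈ 10.7 km.

x ≈ 11.4 km, y ≈ -11.7 km, depth ≈ 10.7 km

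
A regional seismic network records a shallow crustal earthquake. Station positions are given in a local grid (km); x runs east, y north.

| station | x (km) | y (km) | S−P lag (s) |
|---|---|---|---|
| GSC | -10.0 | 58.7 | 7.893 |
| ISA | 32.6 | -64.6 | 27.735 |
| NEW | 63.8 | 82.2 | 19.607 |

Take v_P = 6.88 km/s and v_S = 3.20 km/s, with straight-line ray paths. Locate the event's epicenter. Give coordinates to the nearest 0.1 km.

-53.4 km east, 77.3 km north

Distance from S−P lag: d = Δt · v_P v_S / (v_P − v_S) = Δt · (6.88·3.20)/(6.88−3.20) ≈ 5.9826·Δt.
So d_GSC = 47.22, d_ISA = 165.93, d_NEW = 117.30 km.
Circle about each station: (x + 10.0)² + (y − 58.7)² = 47.22²; (x − 32.6)² + (y + 64.6)² = 165.93²; (x − 63.8)² + (y − 82.2)² = 117.30².
Subtracting the GSC equation from the ISA and NEW equations removes the quadratic terms:
85.2 x − 246.6 y = -23612.81
147.6 x + 47.0 y = -4247.97
Solving the 2×2 system: x ≈ -53.4, y ≈ 77.3 km.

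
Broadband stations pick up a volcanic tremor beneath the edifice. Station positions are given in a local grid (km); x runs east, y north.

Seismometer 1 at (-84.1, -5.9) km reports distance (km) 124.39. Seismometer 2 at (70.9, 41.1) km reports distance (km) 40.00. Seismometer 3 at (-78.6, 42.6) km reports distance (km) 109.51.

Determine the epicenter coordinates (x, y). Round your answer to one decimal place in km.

Circle about each station: (x + 84.1)² + (y + 5.9)² = 124.39²; (x − 70.9)² + (y − 41.1)² = 40.00²; (x + 78.6)² + (y − 42.6)² = 109.51².
Subtracting the Seismometer 1 equation from the Seismometer 2 and Seismometer 3 equations removes the quadratic terms:
310.0 x + 94.0 y = 13481.27
11.0 x + 97.0 y = 4365.53
Solving the 2×2 system: x ≈ 30.9, y ≈ 41.5 km.

x ≈ 30.9 km, y ≈ 41.5 km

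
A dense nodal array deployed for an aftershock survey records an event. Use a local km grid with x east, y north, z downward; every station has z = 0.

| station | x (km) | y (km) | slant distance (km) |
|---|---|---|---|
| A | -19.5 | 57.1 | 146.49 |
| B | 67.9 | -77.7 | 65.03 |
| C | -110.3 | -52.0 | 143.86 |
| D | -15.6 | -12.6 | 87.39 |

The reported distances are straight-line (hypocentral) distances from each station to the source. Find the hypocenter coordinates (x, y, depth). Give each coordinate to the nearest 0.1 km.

Each station gives a sphere (x−x_i)² + (y−y_i)² + z² = d_i² (stations at z=0).
Subtracting the A sphere from B and C: z² cancels, leaving linear equations in x and y:
174.8 x − 269.6 y = 24237.46
-181.6 x − 218.2 y = 11993.05
Solving: x ≈ 23.597, y ≈ -74.602 km (keep extra digits for the depth step; rounded: 23.6, -74.6).
Then from the A sphere: z² = 146.49² − (x + 19.5)² − (y − 57.1)² with x = 23.597, y = -74.602, so z ≈ 47.503 ≈ 47.5 km.

x ≈ 23.6 km, y ≈ -74.6 km, depth ≈ 47.5 km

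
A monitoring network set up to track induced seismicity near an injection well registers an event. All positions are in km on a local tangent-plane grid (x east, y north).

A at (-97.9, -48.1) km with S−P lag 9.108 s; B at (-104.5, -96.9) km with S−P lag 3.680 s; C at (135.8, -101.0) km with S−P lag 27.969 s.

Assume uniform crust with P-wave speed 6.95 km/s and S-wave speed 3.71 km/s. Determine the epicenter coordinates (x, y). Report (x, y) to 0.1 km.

x ≈ -86.0 km, y ≈ -119.6 km

Distance from S−P lag: d = Δt · v_P v_S / (v_P − v_S) = Δt · (6.95·3.71)/(6.95−3.71) ≈ 7.9582·Δt.
So d_A = 72.48, d_B = 29.29, d_C = 222.58 km.
Circle about each station: (x + 97.9)² + (y + 48.1)² = 72.48²; (x + 104.5)² + (y + 96.9)² = 29.29²; (x − 135.8)² + (y + 101.0)² = 222.58².
Subtracting the A equation from the B and C equations removes the quadratic terms:
-13.2 x − 97.6 y = 12807.29
467.4 x − 105.8 y = -27543.89
Solving the 2×2 system: x ≈ -86.0, y ≈ -119.6 km.
Check against A (with the unrounded x, y): √((x + 97.9)²+(y + 48.1)²) = 72.47 ≈ 72.48 km. ✓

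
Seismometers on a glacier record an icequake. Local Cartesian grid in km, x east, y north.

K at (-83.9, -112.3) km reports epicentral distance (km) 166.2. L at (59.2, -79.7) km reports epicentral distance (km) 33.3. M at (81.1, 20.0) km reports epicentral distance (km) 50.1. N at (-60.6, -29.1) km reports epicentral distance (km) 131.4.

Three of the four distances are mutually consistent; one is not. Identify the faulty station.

Solve using three stations at a time. Using K, L, N (subtract circle equations pairwise → linear system) gives (x, y) ≈ (69.4, -48.1).
Distances from that point to each station vs reported:
  K: calculated 166.2 vs reported 166.2 → residual 0.0 km
  L: calculated 33.2 vs reported 33.3 → residual 0.1 km
  M: calculated 69.1 vs reported 50.1 → residual 19.0 km
  N: calculated 131.4 vs reported 131.4 → residual 0.0 km
K, L, N are mutually consistent (residuals ≈ 0); M is off by 19.0 km.

M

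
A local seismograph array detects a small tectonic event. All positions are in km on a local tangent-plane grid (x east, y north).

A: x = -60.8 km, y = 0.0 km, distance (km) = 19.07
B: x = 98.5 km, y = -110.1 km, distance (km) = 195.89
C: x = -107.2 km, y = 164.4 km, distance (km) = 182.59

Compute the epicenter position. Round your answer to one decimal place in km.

Circle about each station: (x + 60.8)² + y² = 19.07²; (x − 98.5)² + (y + 110.1)² = 195.89²; (x + 107.2)² + (y − 164.4)² = 182.59².
Subtracting the A equation from the B and C equations removes the quadratic terms:
318.6 x − 220.2 y = -19881.61
-92.8 x + 328.8 y = 1847.12
Solving the 2×2 system: x ≈ -72.7, y ≈ -14.9 km.

(-72.7, -14.9)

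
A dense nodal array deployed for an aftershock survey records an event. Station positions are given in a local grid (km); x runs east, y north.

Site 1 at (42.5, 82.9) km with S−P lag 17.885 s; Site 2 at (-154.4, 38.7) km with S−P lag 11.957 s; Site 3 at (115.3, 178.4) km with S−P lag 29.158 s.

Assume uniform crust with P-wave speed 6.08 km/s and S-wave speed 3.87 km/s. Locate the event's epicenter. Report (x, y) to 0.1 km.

Distance from S−P lag: d = Δt · v_P v_S / (v_P − v_S) = Δt · (6.08·3.87)/(6.08−3.87) ≈ 10.6469·Δt.
So d_Site 1 = 190.42, d_Site 2 = 127.30, d_Site 3 = 310.44 km.
Circle about each station: (x − 42.5)² + (y − 82.9)² = 190.42²; (x + 154.4)² + (y − 38.7)² = 127.30²; (x − 115.3)² + (y − 178.4)² = 310.44².
Subtracting pairs of circle equations eliminates x²+y² and gives linear equations (the radical axes):
-393.8 x − 88.4 y = 36712.88
145.6 x + 191.0 y = -23671.23
Solving the 2×2 system: x ≈ -78.9, y ≈ -63.8 km.
Check against Site 1 (with the unrounded x, y): √((x − 42.5)²+(y − 82.9)²) = 190.41 ≈ 190.42 km. ✓

-78.9 km east, -63.8 km north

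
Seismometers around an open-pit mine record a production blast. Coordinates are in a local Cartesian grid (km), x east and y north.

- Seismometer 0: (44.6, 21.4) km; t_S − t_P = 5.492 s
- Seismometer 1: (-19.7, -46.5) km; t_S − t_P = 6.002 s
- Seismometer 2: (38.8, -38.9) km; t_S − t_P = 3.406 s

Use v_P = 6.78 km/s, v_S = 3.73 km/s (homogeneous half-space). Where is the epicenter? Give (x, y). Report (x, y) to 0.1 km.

Distance from S−P lag: d = Δt · v_P v_S / (v_P − v_S) = Δt · (6.78·3.73)/(6.78−3.73) ≈ 8.2916·Δt.
So d_Seismometer 0 = 45.54, d_Seismometer 1 = 49.77, d_Seismometer 2 = 28.24 km.
Circle about each station: (x − 44.6)² + (y − 21.4)² = 45.54²; (x + 19.7)² + (y + 46.5)² = 49.77²; (x − 38.8)² + (y + 38.9)² = 28.24².
Subtracting the Seismometer 0 equation from the Seismometer 1 and Seismometer 2 equations removes the quadratic terms:
-128.6 x − 135.8 y = -299.94
-11.6 x − 120.6 y = 1847.92
Solving the 2×2 system: x ≈ 20.6, y ≈ -17.3 km.

20.6 km east, -17.3 km north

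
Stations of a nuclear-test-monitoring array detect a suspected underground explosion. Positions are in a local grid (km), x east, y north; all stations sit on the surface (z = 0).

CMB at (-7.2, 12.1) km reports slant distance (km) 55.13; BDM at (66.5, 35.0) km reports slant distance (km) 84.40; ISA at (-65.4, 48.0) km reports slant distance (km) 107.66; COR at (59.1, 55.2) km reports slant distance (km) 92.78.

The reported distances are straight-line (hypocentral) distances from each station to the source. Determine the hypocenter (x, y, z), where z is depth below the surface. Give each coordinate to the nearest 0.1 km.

Each station gives a sphere (x−x_i)² + (y−y_i)² + z² = d_i² (stations at z=0).
Subtracting the CMB sphere from BDM and ISA: z² cancels, leaving linear equations in x and y:
147.4 x + 45.8 y = 1364.96
-116.4 x + 71.8 y = -2168.45
Solving: x ≈ 12.399, y ≈ -10.101 km (keep extra digits for the depth step; rounded: 12.4, -10.1).
Then from the CMB sphere: z² = 55.13² − (x + 7.2)² − (y − 12.1)² with x = 12.399, y = -10.101, so z ≈ 46.501 ≈ 46.5 km.

(12.4, -10.1, 46.5)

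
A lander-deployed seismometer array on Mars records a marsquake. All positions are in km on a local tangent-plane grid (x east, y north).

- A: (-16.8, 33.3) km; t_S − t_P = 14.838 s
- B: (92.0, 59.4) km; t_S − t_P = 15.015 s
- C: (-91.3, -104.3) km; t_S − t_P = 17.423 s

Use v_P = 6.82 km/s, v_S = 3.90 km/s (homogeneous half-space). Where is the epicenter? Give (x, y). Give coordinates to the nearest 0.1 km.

Distance from S−P lag: d = Δt · v_P v_S / (v_P − v_S) = Δt · (6.82·3.90)/(6.82−3.90) ≈ 9.1089·Δt.
So d_A = 135.16, d_B = 136.77, d_C = 158.70 km.
Circle about each station: (x + 16.8)² + (y − 33.3)² = 135.16²; (x − 92.0)² + (y − 59.4)² = 136.77²; (x + 91.3)² + (y + 104.3)² = 158.70².
Subtracting the A equation from the B and C equations removes the quadratic terms:
217.6 x + 52.2 y = 10163.42
-149.0 x − 275.2 y = 10905.59
Solving the 2×2 system: x ≈ 64.6, y ≈ -74.6 km.

(64.6, -74.6)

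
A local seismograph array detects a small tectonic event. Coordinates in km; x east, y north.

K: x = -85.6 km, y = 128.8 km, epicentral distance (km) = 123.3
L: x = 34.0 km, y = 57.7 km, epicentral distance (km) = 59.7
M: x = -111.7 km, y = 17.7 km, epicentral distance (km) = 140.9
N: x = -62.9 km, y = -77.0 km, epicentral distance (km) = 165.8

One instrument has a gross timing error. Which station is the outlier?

L

Solve using three stations at a time. Using K, M, N (subtract circle equations pairwise → linear system) gives (x, y) ≈ (20.5, 66.2).
Distances from that point to each station vs reported:
  K: calculated 123.2 vs reported 123.3 → residual 0.1 km
  L: calculated 16.0 vs reported 59.7 → residual 43.7 km
  M: calculated 140.8 vs reported 140.9 → residual 0.1 km
  N: calculated 165.7 vs reported 165.8 → residual 0.1 km
K, M, N are mutually consistent (residuals ≈ 0); L is off by 43.7 km.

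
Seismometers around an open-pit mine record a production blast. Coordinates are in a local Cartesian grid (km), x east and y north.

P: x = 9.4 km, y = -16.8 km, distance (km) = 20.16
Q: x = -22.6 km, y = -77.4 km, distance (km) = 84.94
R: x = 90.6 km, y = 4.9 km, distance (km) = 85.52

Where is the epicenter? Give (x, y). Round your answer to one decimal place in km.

Circle about each station: (x − 9.4)² + (y + 16.8)² = 20.16²; (x + 22.6)² + (y + 77.4)² = 84.94²; (x − 90.6)² + (y − 4.9)² = 85.52².
Subtracting the P equation from the Q and R equations removes the quadratic terms:
-64.0 x − 121.2 y = -677.46
162.4 x + 43.4 y = 954.53
Solving the 2×2 system: x ≈ 5.1, y ≈ 2.9 km.

(5.1, 2.9)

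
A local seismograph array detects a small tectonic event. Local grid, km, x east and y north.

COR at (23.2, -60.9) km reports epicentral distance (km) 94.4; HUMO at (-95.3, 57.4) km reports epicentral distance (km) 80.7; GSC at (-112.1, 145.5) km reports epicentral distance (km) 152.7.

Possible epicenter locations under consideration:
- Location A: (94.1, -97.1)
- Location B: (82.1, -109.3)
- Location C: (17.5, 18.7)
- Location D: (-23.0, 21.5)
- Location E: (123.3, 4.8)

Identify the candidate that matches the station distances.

For each candidate, compare |candidate − station| to the reported distance:
Location A: residuals COR 14.8, HUMO 163.7, GSC 165.7 → max 165.7 km
Location B: residuals COR 18.2, HUMO 162.7, GSC 167.7 → max 167.7 km
Location C: residuals COR 14.6, HUMO 38.6, GSC 28.6 → max 38.6 km
Location D: residuals COR 0.1, HUMO 0.0, GSC 0.0 → max 0.1 km
Location E: residuals COR 25.3, HUMO 144.1, GSC 121.5 → max 144.1 km
Only Location D has all residuals ≈ 0.

Location D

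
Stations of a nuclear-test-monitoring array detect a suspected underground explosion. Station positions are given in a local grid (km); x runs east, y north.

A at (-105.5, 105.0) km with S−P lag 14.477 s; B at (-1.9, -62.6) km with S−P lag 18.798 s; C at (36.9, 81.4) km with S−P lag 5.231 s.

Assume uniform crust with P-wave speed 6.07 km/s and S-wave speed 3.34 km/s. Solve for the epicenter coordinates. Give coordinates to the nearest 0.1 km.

x ≈ -1.7 km, y ≈ 77.0 km

Distance from S−P lag: d = Δt · v_P v_S / (v_P − v_S) = Δt · (6.07·3.34)/(6.07−3.34) ≈ 7.4263·Δt.
So d_A = 107.51, d_B = 139.60, d_C = 38.85 km.
Circle about each station: (x + 105.5)² + (y − 105.0)² = 107.51²; (x + 1.9)² + (y + 62.6)² = 139.60²; (x − 36.9)² + (y − 81.4)² = 38.85².
Subtracting pairs of circle equations eliminates x²+y² and gives linear equations (the radical axes):
207.2 x − 335.2 y = -26162.64
284.8 x − 47.2 y = -4118.60
Solving the 2×2 system: x ≈ -1.7, y ≈ 77.0 km.
Check against A (with the unrounded x, y): √((x + 105.5)²+(y − 105.0)²) = 107.51 ≈ 107.51 km. ✓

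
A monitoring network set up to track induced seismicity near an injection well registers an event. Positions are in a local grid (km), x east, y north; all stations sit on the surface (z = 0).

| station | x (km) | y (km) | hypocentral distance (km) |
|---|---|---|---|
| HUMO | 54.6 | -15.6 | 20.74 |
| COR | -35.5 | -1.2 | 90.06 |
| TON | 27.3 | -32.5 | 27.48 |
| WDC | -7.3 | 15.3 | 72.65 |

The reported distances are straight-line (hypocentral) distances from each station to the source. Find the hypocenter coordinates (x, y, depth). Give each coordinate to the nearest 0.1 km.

(49.1, -27.6, 16.0)

Each station gives a sphere (x−x_i)² + (y−y_i)² + z² = d_i² (stations at z=0).
Subtracting the HUMO sphere from COR and TON: z² cancels, leaving linear equations in x and y:
-180.2 x + 28.8 y = -9643.49
-54.6 x − 33.8 y = -1747.98
Solving: x ≈ 49.103, y ≈ -27.606 km (keep extra digits for the depth step; rounded: 49.1, -27.6).
Then from the HUMO sphere: z² = 20.74² − (x − 54.6)² − (y + 15.6)² with x = 49.103, y = -27.606, so z ≈ 15.993 ≈ 16.0 km.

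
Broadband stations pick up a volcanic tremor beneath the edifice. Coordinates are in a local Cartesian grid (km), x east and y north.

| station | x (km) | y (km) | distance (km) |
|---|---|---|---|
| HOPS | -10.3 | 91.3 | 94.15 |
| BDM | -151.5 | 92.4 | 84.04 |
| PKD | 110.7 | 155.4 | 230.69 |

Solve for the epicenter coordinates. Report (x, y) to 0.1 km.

(-87.7, 37.7)

Circle about each station: (x + 10.3)² + (y − 91.3)² = 94.15²; (x + 151.5)² + (y − 92.4)² = 84.04²; (x − 110.7)² + (y − 155.4)² = 230.69².
Subtracting the HOPS equation from the BDM and PKD equations removes the quadratic terms:
-282.4 x + 2.2 y = 24849.73
242.0 x + 128.2 y = -16391.78
Solving the 2×2 system: x ≈ -87.7, y ≈ 37.7 km.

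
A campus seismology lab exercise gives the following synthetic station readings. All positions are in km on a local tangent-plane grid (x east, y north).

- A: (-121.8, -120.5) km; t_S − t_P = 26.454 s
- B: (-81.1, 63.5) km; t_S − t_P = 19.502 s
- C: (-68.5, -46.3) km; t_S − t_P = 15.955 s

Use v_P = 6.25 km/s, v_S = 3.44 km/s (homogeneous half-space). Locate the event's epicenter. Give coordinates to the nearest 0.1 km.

Distance from S−P lag: d = Δt · v_P v_S / (v_P − v_S) = Δt · (6.25·3.44)/(6.25−3.44) ≈ 7.6512·Δt.
So d_A = 202.41, d_B = 149.21, d_C = 122.08 km.
Circle about each station: (x + 121.8)² + (y + 120.5)² = 202.41²; (x + 81.1)² + (y − 63.5)² = 149.21²; (x + 68.5)² + (y + 46.3)² = 122.08².
Subtracting the A equation from the B and C equations removes the quadratic terms:
81.4 x + 368.0 y = -39.85
106.6 x + 148.4 y = 3546.73
Solving the 2×2 system: x ≈ 48.3, y ≈ -10.8 km.
Check against A (with the unrounded x, y): √((x + 121.8)²+(y + 120.5)²) = 202.41 ≈ 202.41 km. ✓

x ≈ 48.3 km, y ≈ -10.8 km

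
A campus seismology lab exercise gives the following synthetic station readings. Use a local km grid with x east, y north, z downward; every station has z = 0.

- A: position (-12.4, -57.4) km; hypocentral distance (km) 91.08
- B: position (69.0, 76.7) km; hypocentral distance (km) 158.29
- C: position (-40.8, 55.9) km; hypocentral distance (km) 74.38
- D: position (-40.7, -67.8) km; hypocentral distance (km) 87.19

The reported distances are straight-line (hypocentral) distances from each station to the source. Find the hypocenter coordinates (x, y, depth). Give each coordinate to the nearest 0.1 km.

Each station gives a sphere (x−x_i)² + (y−y_i)² + z² = d_i² (stations at z=0).
Subtracting the A sphere from B and C: z² cancels, leaving linear equations in x and y:
162.8 x + 268.2 y = -9564.79
-56.8 x + 226.6 y = 4104.11
Solving: x ≈ -62.698, y ≈ 2.396 km (keep extra digits for the depth step; rounded: -62.7, 2.4).
Then from the A sphere: z² = 91.08² − (x + 12.4)² − (y + 57.4)² with x = -62.698, y = 2.396, so z ≈ 46.799 ≈ 46.8 km.

x ≈ -62.7 km, y ≈ 2.4 km, depth ≈ 46.8 km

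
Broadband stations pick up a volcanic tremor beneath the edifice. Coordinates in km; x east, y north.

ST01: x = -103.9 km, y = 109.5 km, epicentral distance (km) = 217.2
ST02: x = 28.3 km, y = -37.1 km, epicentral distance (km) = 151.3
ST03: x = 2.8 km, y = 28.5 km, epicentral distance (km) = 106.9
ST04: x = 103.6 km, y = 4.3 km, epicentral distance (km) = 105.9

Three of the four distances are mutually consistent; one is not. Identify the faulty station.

Solve using three stations at a time. Using ST02, ST03, ST04 (subtract circle equations pairwise → linear system) gives (x, y) ≈ (75.9, 106.5).
Distances from that point to each station vs reported:
  ST01: calculated 179.8 vs reported 217.2 → residual 37.4 km
  ST02: calculated 151.3 vs reported 151.3 → residual 0.0 km
  ST03: calculated 106.9 vs reported 106.9 → residual 0.0 km
  ST04: calculated 105.9 vs reported 105.9 → residual 0.0 km
ST02, ST03, ST04 are mutually consistent (residuals ≈ 0); ST01 is off by 37.4 km.

ST01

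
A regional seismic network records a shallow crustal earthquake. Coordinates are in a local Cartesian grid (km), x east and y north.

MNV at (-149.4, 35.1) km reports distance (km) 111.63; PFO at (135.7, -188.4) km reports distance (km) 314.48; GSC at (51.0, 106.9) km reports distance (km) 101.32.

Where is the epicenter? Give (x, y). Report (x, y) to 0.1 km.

Circle about each station: (x + 149.4)² + (y − 35.1)² = 111.63²; (x − 135.7)² + (y + 188.4)² = 314.48²; (x − 51.0)² + (y − 106.9)² = 101.32².
Subtracting pairs of circle equations eliminates x²+y² and gives linear equations (the radical axes):
570.2 x − 447.0 y = -56079.73
400.8 x + 143.6 y = -7328.25
Solving the 2×2 system: x ≈ -43.4, y ≈ 70.1 km.

x ≈ -43.4 km, y ≈ 70.1 km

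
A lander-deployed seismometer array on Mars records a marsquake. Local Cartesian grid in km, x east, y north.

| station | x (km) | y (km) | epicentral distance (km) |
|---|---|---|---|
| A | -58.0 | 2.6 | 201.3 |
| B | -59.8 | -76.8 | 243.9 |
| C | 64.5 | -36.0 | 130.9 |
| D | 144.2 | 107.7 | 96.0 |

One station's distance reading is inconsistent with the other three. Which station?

D

Solve using three stations at a time. Using A, B, C (subtract circle equations pairwise → linear system) gives (x, y) ≈ (128.6, 78.1).
Distances from that point to each station vs reported:
  A: calculated 201.3 vs reported 201.3 → residual 0.0 km
  B: calculated 243.9 vs reported 243.9 → residual 0.0 km
  C: calculated 130.8 vs reported 130.9 → residual 0.1 km
  D: calculated 33.5 vs reported 96.0 → residual 62.5 km
A, B, C are mutually consistent (residuals ≈ 0); D is off by 62.5 km.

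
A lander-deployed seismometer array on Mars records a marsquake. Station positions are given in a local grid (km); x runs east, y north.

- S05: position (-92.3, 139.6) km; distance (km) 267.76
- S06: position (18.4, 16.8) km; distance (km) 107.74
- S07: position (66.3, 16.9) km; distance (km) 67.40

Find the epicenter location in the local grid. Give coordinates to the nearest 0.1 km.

Circle about each station: (x + 92.3)² + (y − 139.6)² = 267.76²; (x − 18.4)² + (y − 16.8)² = 107.74²; (x − 66.3)² + (y − 16.9)² = 67.40².
Subtracting pairs of circle equations eliminates x²+y² and gives linear equations (the radical axes):
221.4 x − 245.6 y = 32700.86
317.2 x − 245.4 y = 43826.51
Solving the 2×2 system: x ≈ 116.2, y ≈ -28.4 km.

116.2 km east, -28.4 km north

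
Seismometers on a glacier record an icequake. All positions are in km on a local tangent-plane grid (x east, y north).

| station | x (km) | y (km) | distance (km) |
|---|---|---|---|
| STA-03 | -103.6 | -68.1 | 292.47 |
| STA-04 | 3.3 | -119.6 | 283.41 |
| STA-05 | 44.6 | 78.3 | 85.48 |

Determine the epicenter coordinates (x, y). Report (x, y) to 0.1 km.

(91.6, 149.7)

Circle about each station: (x + 103.6)² + (y + 68.1)² = 292.47²; (x − 3.3)² + (y + 119.6)² = 283.41²; (x − 44.6)² + (y − 78.3)² = 85.48².
Subtracting the STA-03 equation from the STA-04 and STA-05 equations removes the quadratic terms:
213.8 x − 103.0 y = 4161.95
296.4 x + 292.8 y = 70981.35
Solving the 2×2 system: x ≈ 91.6, y ≈ 149.7 km.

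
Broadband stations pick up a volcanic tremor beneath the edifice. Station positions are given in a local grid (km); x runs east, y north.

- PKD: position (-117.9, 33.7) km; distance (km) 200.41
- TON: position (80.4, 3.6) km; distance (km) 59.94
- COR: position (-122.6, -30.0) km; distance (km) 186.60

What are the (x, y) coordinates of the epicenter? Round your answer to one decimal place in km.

Circle about each station: (x + 117.9)² + (y − 33.7)² = 200.41²; (x − 80.4)² + (y − 3.6)² = 59.94²; (x + 122.6)² + (y + 30.0)² = 186.60².
Subtracting pairs of circle equations eliminates x²+y² and gives linear equations (the radical axes):
396.6 x − 60.2 y = 28012.38
-9.4 x − 127.4 y = 6239.27
Solving the 2×2 system: x ≈ 62.5, y ≈ -53.6 km.
Check against PKD (with the unrounded x, y): √((x + 117.9)²+(y − 33.7)²) = 200.40 ≈ 200.41 km. ✓

(62.5, -53.6)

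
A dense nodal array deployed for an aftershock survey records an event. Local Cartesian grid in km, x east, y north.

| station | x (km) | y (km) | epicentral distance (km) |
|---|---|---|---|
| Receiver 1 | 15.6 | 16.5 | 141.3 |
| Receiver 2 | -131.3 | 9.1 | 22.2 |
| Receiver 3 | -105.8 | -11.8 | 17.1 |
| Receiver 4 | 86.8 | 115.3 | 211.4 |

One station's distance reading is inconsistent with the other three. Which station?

Receiver 4

Solve using three stations at a time. Using Receiver 1, Receiver 2, Receiver 3 (subtract circle equations pairwise → linear system) gives (x, y) ≈ (-122.9, -11.5).
Distances from that point to each station vs reported:
  Receiver 1: calculated 141.3 vs reported 141.3 → residual 0.0 km
  Receiver 2: calculated 22.2 vs reported 22.2 → residual 0.0 km
  Receiver 3: calculated 17.1 vs reported 17.1 → residual 0.0 km
  Receiver 4: calculated 245.0 vs reported 211.4 → residual 33.6 km
Receiver 1, Receiver 2, Receiver 3 are mutually consistent (residuals ≈ 0); Receiver 4 is off by 33.6 km.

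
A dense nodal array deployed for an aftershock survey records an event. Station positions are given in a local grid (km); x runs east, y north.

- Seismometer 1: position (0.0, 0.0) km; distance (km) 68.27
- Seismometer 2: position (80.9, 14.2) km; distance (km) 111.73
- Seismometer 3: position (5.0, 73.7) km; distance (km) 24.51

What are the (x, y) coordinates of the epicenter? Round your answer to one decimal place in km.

Circle about each station: x² + y² = 68.27²; (x − 80.9)² + (y − 14.2)² = 111.73²; (x − 5.0)² + (y − 73.7)² = 24.51².
Subtracting the Seismometer 1 equation from the Seismometer 2 and Seismometer 3 equations removes the quadratic terms:
161.8 x + 28.4 y = -1076.35
10.0 x + 147.4 y = 9516.74
Solving the 2×2 system: x ≈ -18.2, y ≈ 65.8 km.
Check against Seismometer 1 (with the unrounded x, y): √(x²+y²) = 68.27 ≈ 68.27 km. ✓

x ≈ -18.2 km, y ≈ 65.8 km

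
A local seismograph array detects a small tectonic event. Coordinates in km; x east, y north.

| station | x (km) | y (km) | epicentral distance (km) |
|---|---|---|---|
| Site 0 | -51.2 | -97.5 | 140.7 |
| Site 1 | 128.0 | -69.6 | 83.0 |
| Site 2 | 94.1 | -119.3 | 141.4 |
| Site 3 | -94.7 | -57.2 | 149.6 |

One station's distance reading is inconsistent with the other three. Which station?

Site 1

Solve using three stations at a time. Using Site 0, Site 2, Site 3 (subtract circle equations pairwise → linear system) gives (x, y) ≈ (38.7, 11.1).
Distances from that point to each station vs reported:
  Site 0: calculated 141.0 vs reported 140.7 → residual 0.3 km
  Site 1: calculated 120.4 vs reported 83.0 → residual 37.4 km
  Site 2: calculated 141.7 vs reported 141.4 → residual 0.3 km
  Site 3: calculated 149.9 vs reported 149.6 → residual 0.3 km
Site 0, Site 2, Site 3 are mutually consistent (residuals ≈ 0); Site 1 is off by 37.4 km.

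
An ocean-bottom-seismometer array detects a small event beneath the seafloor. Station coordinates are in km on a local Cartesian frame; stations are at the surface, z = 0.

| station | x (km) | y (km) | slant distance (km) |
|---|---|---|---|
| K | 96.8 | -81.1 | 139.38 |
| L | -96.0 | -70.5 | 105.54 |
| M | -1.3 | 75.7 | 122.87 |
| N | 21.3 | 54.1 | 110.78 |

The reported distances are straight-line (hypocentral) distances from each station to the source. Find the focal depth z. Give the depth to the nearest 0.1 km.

depth ≈ 59.5 km

Each station gives a sphere (x−x_i)² + (y−y_i)² + z² = d_i² (stations at z=0).
Subtracting the K sphere from L and M: z² cancels, leaving linear equations in x and y:
-385.6 x + 21.2 y = 6526.89
-196.2 x + 313.6 y = -5885.52
Solving: x ≈ -18.598, y ≈ -30.403 km (keep extra digits for the depth step; rounded: -18.6, -30.4).
Then from the K sphere: z² = 139.38² − (x − 96.8)² − (y + 81.1)² with x = -18.598, y = -30.403, so z ≈ 59.497 ≈ 59.5 km.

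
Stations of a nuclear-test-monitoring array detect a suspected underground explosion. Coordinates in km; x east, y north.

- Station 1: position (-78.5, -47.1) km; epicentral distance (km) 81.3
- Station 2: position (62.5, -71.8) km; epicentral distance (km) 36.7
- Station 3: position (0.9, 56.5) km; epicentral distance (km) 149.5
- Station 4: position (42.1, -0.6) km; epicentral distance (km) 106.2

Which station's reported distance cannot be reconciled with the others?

Solve using three stations at a time. Using Station 1, Station 3, Station 4 (subtract circle equations pairwise → linear system) gives (x, y) ≈ (-11.1, -92.5).
Distances from that point to each station vs reported:
  Station 1: calculated 81.3 vs reported 81.3 → residual 0.0 km
  Station 2: calculated 76.4 vs reported 36.7 → residual 39.7 km
  Station 3: calculated 149.5 vs reported 149.5 → residual 0.0 km
  Station 4: calculated 106.2 vs reported 106.2 → residual 0.0 km
Station 1, Station 3, Station 4 are mutually consistent (residuals ≈ 0); Station 2 is off by 39.7 km.

Station 2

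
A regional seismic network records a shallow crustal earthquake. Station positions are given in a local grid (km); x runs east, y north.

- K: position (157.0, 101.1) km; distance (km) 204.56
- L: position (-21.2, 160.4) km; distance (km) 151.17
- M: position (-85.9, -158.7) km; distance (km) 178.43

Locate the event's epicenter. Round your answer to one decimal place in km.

-25.8 km east, 9.3 km north

Circle about each station: (x − 157.0)² + (y − 101.1)² = 204.56²; (x + 21.2)² + (y − 160.4)² = 151.17²; (x + 85.9)² + (y + 158.7)² = 178.43².
Subtracting pairs of circle equations eliminates x²+y² and gives linear equations (the radical axes):
-356.4 x + 118.6 y = 10299.81
-485.8 x − 519.6 y = 7701.82
Solving the 2×2 system: x ≈ -25.8, y ≈ 9.3 km.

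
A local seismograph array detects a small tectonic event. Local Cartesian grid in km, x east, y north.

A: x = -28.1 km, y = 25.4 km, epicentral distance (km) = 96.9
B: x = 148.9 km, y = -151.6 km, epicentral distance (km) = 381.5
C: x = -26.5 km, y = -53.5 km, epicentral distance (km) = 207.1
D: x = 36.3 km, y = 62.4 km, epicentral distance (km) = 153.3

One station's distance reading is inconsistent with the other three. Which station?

Solve using three stations at a time. Using B, C, D (subtract circle equations pairwise → linear system) gives (x, y) ≈ (-94.6, 142.0).
Distances from that point to each station vs reported:
  A: calculated 134.3 vs reported 96.9 → residual 37.4 km
  B: calculated 381.5 vs reported 381.5 → residual 0.0 km
  C: calculated 207.1 vs reported 207.1 → residual 0.0 km
  D: calculated 153.2 vs reported 153.3 → residual 0.1 km
B, C, D are mutually consistent (residuals ≈ 0); A is off by 37.4 km.

A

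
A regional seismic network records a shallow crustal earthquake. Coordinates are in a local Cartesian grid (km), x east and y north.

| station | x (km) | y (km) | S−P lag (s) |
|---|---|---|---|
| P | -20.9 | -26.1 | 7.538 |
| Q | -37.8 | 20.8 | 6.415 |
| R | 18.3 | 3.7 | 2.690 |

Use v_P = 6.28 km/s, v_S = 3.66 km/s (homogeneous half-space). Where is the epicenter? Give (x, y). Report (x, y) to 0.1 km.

Distance from S−P lag: d = Δt · v_P v_S / (v_P − v_S) = Δt · (6.28·3.66)/(6.28−3.66) ≈ 8.7728·Δt.
So d_P = 66.13, d_Q = 56.28, d_R = 23.60 km.
Circle about each station: (x + 20.9)² + (y + 26.1)² = 66.13²; (x + 37.8)² + (y − 20.8)² = 56.28²; (x − 18.3)² + (y − 3.7)² = 23.60².
Subtracting pairs of circle equations eliminates x²+y² and gives linear equations (the radical axes):
-33.8 x + 93.8 y = 1949.20
78.4 x + 59.6 y = 3046.78
Solving the 2×2 system: x ≈ 18.1, y ≈ 27.3 km.

18.1 km east, 27.3 km north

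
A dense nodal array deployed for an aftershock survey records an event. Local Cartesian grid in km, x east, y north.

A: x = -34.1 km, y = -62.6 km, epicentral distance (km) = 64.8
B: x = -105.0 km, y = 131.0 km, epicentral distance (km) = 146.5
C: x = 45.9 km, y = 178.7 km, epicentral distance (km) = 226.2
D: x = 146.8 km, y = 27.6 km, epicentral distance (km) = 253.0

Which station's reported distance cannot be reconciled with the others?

Solve using three stations at a time. Using A, B, C (subtract circle equations pairwise → linear system) gives (x, y) ≈ (-75.1, -12.4).
Distances from that point to each station vs reported:
  A: calculated 64.8 vs reported 64.8 → residual 0.0 km
  B: calculated 146.5 vs reported 146.5 → residual 0.0 km
  C: calculated 226.2 vs reported 226.2 → residual 0.0 km
  D: calculated 225.5 vs reported 253.0 → residual 27.5 km
A, B, C are mutually consistent (residuals ≈ 0); D is off by 27.5 km.

D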